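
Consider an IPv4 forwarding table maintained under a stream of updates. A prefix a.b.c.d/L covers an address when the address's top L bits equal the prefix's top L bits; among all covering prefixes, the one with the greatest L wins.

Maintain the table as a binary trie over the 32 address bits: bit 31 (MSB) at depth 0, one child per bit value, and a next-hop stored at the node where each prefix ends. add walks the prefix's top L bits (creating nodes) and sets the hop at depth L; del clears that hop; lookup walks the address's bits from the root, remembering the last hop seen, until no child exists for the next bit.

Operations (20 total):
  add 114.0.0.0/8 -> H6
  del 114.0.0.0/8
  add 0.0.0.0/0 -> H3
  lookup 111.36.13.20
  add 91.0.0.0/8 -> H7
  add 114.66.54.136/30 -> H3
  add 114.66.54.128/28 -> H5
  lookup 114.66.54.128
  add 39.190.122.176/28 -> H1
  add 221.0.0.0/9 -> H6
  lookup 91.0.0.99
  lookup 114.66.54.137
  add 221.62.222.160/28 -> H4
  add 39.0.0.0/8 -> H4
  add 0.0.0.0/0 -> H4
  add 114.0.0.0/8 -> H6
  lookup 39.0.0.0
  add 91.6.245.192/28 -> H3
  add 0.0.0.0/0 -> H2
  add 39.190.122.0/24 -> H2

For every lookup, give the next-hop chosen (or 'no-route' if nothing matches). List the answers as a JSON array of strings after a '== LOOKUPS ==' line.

Apply in order:
  + 114.0.0.0/8 (H6) depth=8
  - 114.0.0.0/8 clear@8
  + 0.0.0.0/0 (H3) depth=0
  ? 111.36.13.20  path d0:H3→d1:-→d2:-→d3:-  best=H3
  + 91.0.0.0/8 (H7) depth=8
  + 114.66.54.136/30 (H3) depth=30
  + 114.66.54.128/28 (H5) depth=28
  ? 114.66.54.128  path d0:H3→d1:-→d2:-→d3:-→d4:-→d5:-→d6:-→d7:-→d8:-→d9:-→d10:-→d11:-→d12:-→d13:-→d14:-→d15:-→d16:-→d17:-→d18:-→d19:-→d20:-→d21:-→d22:-→d23:-→d24:-→d25:-→d26:-→d27:-→d28:H5  best=H5
  + 39.190.122.176/28 (H1) depth=28
  + 221.0.0.0/9 (H6) depth=9
  ? 91.0.0.99  path d0:H3→d1:-→d2:-→d3:-→d4:-→d5:-→d6:-→d7:-→d8:H7  best=H7
  ? 114.66.54.137  path d0:H3→d1:-→d2:-→d3:-→d4:-→d5:-→d6:-→d7:-→d8:-→d9:-→d10:-→d11:-→d12:-→d13:-→d14:-→d15:-→d16:-→d17:-→d18:-→d19:-→d20:-→d21:-→d22:-→d23:-→d24:-→d25:-→d26:-→d27:-→d28:H5→d29:-→d30:H3  best=H3
  + 221.62.222.160/28 (H4) depth=28
  + 39.0.0.0/8 (H4) depth=8
  + 0.0.0.0/0 (H4) depth=0
  + 114.0.0.0/8 (H6) depth=8
  ? 39.0.0.0  path d0:H4→d1:-→d2:-→d3:-→d4:-→d5:-→d6:-→d7:-→d8:H4  best=H4
  + 91.6.245.192/28 (H3) depth=28
  + 0.0.0.0/0 (H2) depth=0
  + 39.190.122.0/24 (H2) depth=24

== LOOKUPS ==
["H3","H5","H7","H3","H4"]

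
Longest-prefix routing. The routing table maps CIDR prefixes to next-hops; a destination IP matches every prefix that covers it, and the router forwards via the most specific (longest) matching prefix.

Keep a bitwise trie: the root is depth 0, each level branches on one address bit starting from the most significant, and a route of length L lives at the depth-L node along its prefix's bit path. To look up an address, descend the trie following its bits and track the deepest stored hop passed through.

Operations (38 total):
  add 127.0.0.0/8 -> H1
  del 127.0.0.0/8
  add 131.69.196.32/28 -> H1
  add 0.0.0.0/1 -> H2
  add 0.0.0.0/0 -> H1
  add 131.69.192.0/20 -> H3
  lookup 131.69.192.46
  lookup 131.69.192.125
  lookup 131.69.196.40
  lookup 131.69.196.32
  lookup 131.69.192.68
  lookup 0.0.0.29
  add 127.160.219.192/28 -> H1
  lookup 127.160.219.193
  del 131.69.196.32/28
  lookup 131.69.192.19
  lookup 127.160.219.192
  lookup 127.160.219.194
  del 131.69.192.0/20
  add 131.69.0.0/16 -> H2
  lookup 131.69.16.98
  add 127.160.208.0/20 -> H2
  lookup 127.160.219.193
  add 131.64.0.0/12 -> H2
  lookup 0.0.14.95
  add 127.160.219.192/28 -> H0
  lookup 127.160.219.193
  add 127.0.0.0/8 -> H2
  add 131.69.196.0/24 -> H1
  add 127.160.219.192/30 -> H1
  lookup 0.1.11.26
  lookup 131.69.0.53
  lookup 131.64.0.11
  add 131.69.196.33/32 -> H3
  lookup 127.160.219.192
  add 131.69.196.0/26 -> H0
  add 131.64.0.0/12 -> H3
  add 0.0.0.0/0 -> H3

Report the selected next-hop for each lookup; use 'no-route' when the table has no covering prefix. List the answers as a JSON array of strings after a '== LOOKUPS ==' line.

Apply in order:
  + 127.0.0.0/8 (H1) depth=8
  del 127.0.0.0/8 (clear depth 8)
  + 131.69.196.32/28 (H1) depth=28
  + 0.0.0.0/1 (H2) depth=1
  + 0.0.0.0/0 (H1) depth=0
  + 131.69.192.0/20 (H3) depth=20
  ? 131.69.192.46  path d0:H1→d1:-→d2:-→d3:-→d4:-→d5:-→d6:-→d7:-→d8:-→d9:-→d10:-→d11:-→d12:-→d13:-→d14:-→d15:-→d16:-→d17:-→d18:-→d19:-→d20:H3→d21:-  best=H3
  ? 131.69.192.125  path d0:H1→d1:-→d2:-→d3:-→d4:-→d5:-→d6:-→d7:-→d8:-→d9:-→d10:-→d11:-→d12:-→d13:-→d14:-→d15:-→d16:-→d17:-→d18:-→d19:-→d20:H3→d21:-  best=H3
  ? 131.69.196.40  path d0:H1→d1:-→d2:-→d3:-→d4:-→d5:-→d6:-→d7:-→d8:-→d9:-→d10:-→d11:-→d12:-→d13:-→d14:-→d15:-→d16:-→d17:-→d18:-→d19:-→d20:H3→d21:-→d22:-→d23:-→d24:-→d25:-→d26:-→d27:-→d28:H1  best=H1
  ? 131.69.196.32  path d0:H1→d1:-→d2:-→d3:-→d4:-→d5:-→d6:-→d7:-→d8:-→d9:-→d10:-→d11:-→d12:-→d13:-→d14:-→d15:-→d16:-→d17:-→d18:-→d19:-→d20:H3→d21:-→d22:-→d23:-→d24:-→d25:-→d26:-→d27:-→d28:H1  best=H1
  ? 131.69.192.68  path d0:H1→d1:-→d2:-→d3:-→d4:-→d5:-→d6:-→d7:-→d8:-→d9:-→d10:-→d11:-→d12:-→d13:-→d14:-→d15:-→d16:-→d17:-→d18:-→d19:-→d20:H3→d21:-  best=H3
  ? 0.0.0.29  path d0:H1→d1:H2  best=H2
  + 127.160.219.192/28 (H1) depth=28
  ? 127.160.219.193  path d0:H1→d1:H2→d2:-→d3:-→d4:-→d5:-→d6:-→d7:-→d8:-→d9:-→d10:-→d11:-→d12:-→d13:-→d14:-→d15:-→d16:-→d17:-→d18:-→d19:-→d20:-→d21:-→d22:-→d23:-→d24:-→d25:-→d26:-→d27:-→d28:H1  best=H1
  del 131.69.196.32/28 (clear depth 28)
  ? 131.69.192.19  path d0:H1→d1:-→d2:-→d3:-→d4:-→d5:-→d6:-→d7:-→d8:-→d9:-→d10:-→d11:-→d12:-→d13:-→d14:-→d15:-→d16:-→d17:-→d18:-→d19:-→d20:H3→d21:-  best=H3
  ? 127.160.219.192  path d0:H1→d1:H2→d2:-→d3:-→d4:-→d5:-→d6:-→d7:-→d8:-→d9:-→d10:-→d11:-→d12:-→d13:-→d14:-→d15:-→d16:-→d17:-→d18:-→d19:-→d20:-→d21:-→d22:-→d23:-→d24:-→d25:-→d26:-→d27:-→d28:H1  best=H1
  ? 127.160.219.194  path d0:H1→d1:H2→d2:-→d3:-→d4:-→d5:-→d6:-→d7:-→d8:-→d9:-→d10:-→d11:-→d12:-→d13:-→d14:-→d15:-→d16:-→d17:-→d18:-→d19:-→d20:-→d21:-→d22:-→d23:-→d24:-→d25:-→d26:-→d27:-→d28:H1  best=H1
  del 131.69.192.0/20 (clear depth 20)
  + 131.69.0.0/16 (H2) depth=16
  ? 131.69.16.98  path d0:H1→d1:-→d2:-→d3:-→d4:-→d5:-→d6:-→d7:-→d8:-→d9:-→d10:-→d11:-→d12:-→d13:-→d14:-→d15:-→d16:H2  best=H2
  + 127.160.208.0/20 (H2) depth=20
  ? 127.160.219.193  path d0:H1→d1:H2→d2:-→d3:-→d4:-→d5:-→d6:-→d7:-→d8:-→d9:-→d10:-→d11:-→d12:-→d13:-→d14:-→d15:-→d16:-→d17:-→d18:-→d19:-→d20:H2→d21:-→d22:-→d23:-→d24:-→d25:-→d26:-→d27:-→d28:H1  best=H1
  + 131.64.0.0/12 (H2) depth=12
  ? 0.0.14.95  path d0:H1→d1:H2  best=H2
  + 127.160.219.192/28 (H0) depth=28
  ? 127.160.219.193  path d0:H1→d1:H2→d2:-→d3:-→d4:-→d5:-→d6:-→d7:-→d8:-→d9:-→d10:-→d11:-→d12:-→d13:-→d14:-→d15:-→d16:-→d17:-→d18:-→d19:-→d20:H2→d21:-→d22:-→d23:-→d24:-→d25:-→d26:-→d27:-→d28:H0  best=H0
  + 127.0.0.0/8 (H2) depth=8
  + 131.69.196.0/24 (H1) depth=24
  + 127.160.219.192/30 (H1) depth=30
  ? 0.1.11.26  path d0:H1→d1:H2  best=H2
  ? 131.69.0.53  path d0:H1→d1:-→d2:-→d3:-→d4:-→d5:-→d6:-→d7:-→d8:-→d9:-→d10:-→d11:-→d12:H2→d13:-→d14:-→d15:-→d16:H2  best=H2
  ? 131.64.0.11  path d0:H1→d1:-→d2:-→d3:-→d4:-→d5:-→d6:-→d7:-→d8:-→d9:-→d10:-→d11:-→d12:H2→d13:-  best=H2
  + 131.69.196.33/32 (H3) depth=32
  ? 127.160.219.192  path d0:H1→d1:H2→d2:-→d3:-→d4:-→d5:-→d6:-→d7:-→d8:H2→d9:-→d10:-→d11:-→d12:-→d13:-→d14:-→d15:-→d16:-→d17:-→d18:-→d19:-→d20:H2→d21:-→d22:-→d23:-→d24:-→d25:-→d26:-→d27:-→d28:H0→d29:-→d30:H1  best=H1
  + 131.69.196.0/26 (H0) depth=26
  + 131.64.0.0/12 (H3) depth=12
  + 0.0.0.0/0 (H3) depth=0

== LOOKUPS ==
["H3","H3","H1","H1","H3","H2","H1","H3","H1","H1","H2","H1","H2","H0","H2","H2","H2","H1"]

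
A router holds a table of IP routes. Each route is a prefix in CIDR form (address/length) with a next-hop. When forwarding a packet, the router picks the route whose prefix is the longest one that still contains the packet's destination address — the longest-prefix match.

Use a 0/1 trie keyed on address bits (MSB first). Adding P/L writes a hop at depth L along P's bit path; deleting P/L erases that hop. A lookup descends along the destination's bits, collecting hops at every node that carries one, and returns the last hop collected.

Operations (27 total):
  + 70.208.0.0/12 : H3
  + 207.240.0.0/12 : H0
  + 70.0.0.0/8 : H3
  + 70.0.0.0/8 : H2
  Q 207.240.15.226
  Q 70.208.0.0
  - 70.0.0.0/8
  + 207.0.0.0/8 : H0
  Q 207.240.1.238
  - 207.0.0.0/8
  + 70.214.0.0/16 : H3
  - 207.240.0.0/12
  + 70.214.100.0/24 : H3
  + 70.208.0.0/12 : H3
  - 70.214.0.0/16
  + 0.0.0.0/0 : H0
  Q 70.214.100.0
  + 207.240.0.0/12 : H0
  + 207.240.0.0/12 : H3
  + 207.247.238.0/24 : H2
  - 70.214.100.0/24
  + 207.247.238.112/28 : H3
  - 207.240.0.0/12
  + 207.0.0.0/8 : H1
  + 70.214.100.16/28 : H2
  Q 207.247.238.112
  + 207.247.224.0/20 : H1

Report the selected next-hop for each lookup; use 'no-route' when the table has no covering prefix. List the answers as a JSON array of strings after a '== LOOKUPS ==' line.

Process each operation:
  + 70.208.0.0/12 (H3) depth=12
  + 207.240.0.0/12 (H0) depth=12
  + 70.0.0.0/8 (H3) depth=8
  + 70.0.0.0/8 (H2) depth=8
  ? 207.240.15.226  path d0:-→d1:-→d2:-→d3:-→d4:-→d5:-→d6:-→d7:-→d8:-→d9:-→d10:-→d11:-→d12:H0  best=H0
  ? 70.208.0.0  path d0:-→d1:-→d2:-→d3:-→d4:-→d5:-→d6:-→d7:-→d8:H2→d9:-→d10:-→d11:-→d12:H3  best=H3
  del 70.0.0.0/8 (clear depth 8)
  + 207.0.0.0/8 (H0) depth=8
  ? 207.240.1.238  path d0:-→d1:-→d2:-→d3:-→d4:-→d5:-→d6:-→d7:-→d8:H0→d9:-→d10:-→d11:-→d12:H0  best=H0
  del 207.0.0.0/8 (clear depth 8)
  + 70.214.0.0/16 (H3) depth=16
  del 207.240.0.0/12 (clear depth 12)
  + 70.214.100.0/24 (H3) depth=24
  + 70.208.0.0/12 (H3) depth=12
  del 70.214.0.0/16 (clear depth 16)
  + 0.0.0.0/0 (H0) depth=0
  ? 70.214.100.0  path d0:H0→d1:-→d2:-→d3:-→d4:-→d5:-→d6:-→d7:-→d8:-→d9:-→d10:-→d11:-→d12:H3→d13:-→d14:-→d15:-→d16:-→d17:-→d18:-→d19:-→d20:-→d21:-→d22:-→d23:-→d24:H3  best=H3
  + 207.240.0.0/12 (H0) depth=12
  + 207.240.0.0/12 (H3) depth=12
  + 207.247.238.0/24 (H2) depth=24
  del 70.214.100.0/24 (clear depth 24)
  + 207.247.238.112/28 (H3) depth=28
  del 207.240.0.0/12 (clear depth 12)
  + 207.0.0.0/8 (H1) depth=8
  + 70.214.100.16/28 (H2) depth=28
  ? 207.247.238.112  path d0:H0→d1:-→d2:-→d3:-→d4:-→d5:-→d6:-→d7:-→d8:H1→d9:-→d10:-→d11:-→d12:-→d13:-→d14:-→d15:-→d16:-→d17:-→d18:-→d19:-→d20:-→d21:-→d22:-→d23:-→d24:H2→d25:-→d26:-→d27:-→d28:H3  best=H3
  + 207.247.224.0/20 (H1) depth=20

== LOOKUPS ==
["H0","H3","H0","H3","H3"]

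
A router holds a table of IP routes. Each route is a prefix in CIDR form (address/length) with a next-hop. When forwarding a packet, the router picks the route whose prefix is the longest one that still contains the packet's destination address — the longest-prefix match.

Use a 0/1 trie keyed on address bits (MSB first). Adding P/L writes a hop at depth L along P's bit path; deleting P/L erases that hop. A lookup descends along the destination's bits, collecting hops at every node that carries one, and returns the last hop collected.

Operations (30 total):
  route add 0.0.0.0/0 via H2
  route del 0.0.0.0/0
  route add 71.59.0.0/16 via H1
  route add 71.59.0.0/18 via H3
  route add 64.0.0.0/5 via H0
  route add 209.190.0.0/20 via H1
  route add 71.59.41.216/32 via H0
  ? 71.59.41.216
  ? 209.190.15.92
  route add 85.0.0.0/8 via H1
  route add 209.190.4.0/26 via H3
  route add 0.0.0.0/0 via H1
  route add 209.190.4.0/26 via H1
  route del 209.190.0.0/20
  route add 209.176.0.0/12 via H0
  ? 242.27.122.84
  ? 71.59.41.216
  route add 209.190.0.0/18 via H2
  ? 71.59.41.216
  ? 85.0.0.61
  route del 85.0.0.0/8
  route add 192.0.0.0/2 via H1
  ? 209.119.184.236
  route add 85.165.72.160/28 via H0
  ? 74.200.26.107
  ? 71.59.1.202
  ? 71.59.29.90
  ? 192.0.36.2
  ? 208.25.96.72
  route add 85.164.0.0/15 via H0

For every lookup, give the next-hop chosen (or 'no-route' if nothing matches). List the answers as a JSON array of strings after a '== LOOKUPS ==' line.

Apply in order:
  add 0.0.0.0/0 -> H2 at depth 0
  del 0.0.0.0/0 (clear depth 0)
  add 71.59.0.0/16 -> H1 at depth 16
  add 71.59.0.0/18 -> H3 at depth 18
  add 64.0.0.0/5 -> H0 at depth 5
  add 209.190.0.0/20 -> H1 at depth 20
  add 71.59.41.216/32 -> H0 at depth 32
  Q 71.59.41.216: descend 01000111001110110010100111011000 ; hops seen [H0,H1,H3,H0] ; pick H0
  Q 209.190.15.92: descend 11010001101111100000 ; hops seen [H1] ; pick H1
  add 85.0.0.0/8 -> H1 at depth 8
  add 209.190.4.0/26 -> H3 at depth 26
  add 0.0.0.0/0 -> H1 at depth 0
  add 209.190.4.0/26 -> H1 at depth 26
  del 209.190.0.0/20 (clear depth 20)
  add 209.176.0.0/12 -> H0 at depth 12
  Q 242.27.122.84: descend 11 ; hops seen [H1] ; pick H1
  Q 71.59.41.216: descend 01000111001110110010100111011000 ; hops seen [H1,H0,H1,H3,H0] ; pick H0
  add 209.190.0.0/18 -> H2 at depth 18
  Q 71.59.41.216: descend 01000111001110110010100111011000 ; hops seen [H1,H0,H1,H3,H0] ; pick H0
  Q 85.0.0.61: descend 01010101 ; hops seen [H1,H1] ; pick H1
  del 85.0.0.0/8 (clear depth 8)
  add 192.0.0.0/2 -> H1 at depth 2
  Q 209.119.184.236: descend 11010001 ; hops seen [H1,H1] ; pick H1
  add 85.165.72.160/28 -> H0 at depth 28
  Q 74.200.26.107: descend 0100 ; hops seen [H1] ; pick H1
  Q 71.59.1.202: descend 010001110011101100 ; hops seen [H1,H0,H1,H3] ; pick H3
  Q 71.59.29.90: descend 010001110011101100 ; hops seen [H1,H0,H1,H3] ; pick H3
  Q 192.0.36.2: descend 110 ; hops seen [H1,H1] ; pick H1
  Q 208.25.96.72: descend 1101000 ; hops seen [H1,H1] ; pick H1
  add 85.164.0.0/15 -> H0 at depth 15

== LOOKUPS ==
["H0","H1","H1","H0","H0","H1","H1","H1","H3","H3","H1","H1"]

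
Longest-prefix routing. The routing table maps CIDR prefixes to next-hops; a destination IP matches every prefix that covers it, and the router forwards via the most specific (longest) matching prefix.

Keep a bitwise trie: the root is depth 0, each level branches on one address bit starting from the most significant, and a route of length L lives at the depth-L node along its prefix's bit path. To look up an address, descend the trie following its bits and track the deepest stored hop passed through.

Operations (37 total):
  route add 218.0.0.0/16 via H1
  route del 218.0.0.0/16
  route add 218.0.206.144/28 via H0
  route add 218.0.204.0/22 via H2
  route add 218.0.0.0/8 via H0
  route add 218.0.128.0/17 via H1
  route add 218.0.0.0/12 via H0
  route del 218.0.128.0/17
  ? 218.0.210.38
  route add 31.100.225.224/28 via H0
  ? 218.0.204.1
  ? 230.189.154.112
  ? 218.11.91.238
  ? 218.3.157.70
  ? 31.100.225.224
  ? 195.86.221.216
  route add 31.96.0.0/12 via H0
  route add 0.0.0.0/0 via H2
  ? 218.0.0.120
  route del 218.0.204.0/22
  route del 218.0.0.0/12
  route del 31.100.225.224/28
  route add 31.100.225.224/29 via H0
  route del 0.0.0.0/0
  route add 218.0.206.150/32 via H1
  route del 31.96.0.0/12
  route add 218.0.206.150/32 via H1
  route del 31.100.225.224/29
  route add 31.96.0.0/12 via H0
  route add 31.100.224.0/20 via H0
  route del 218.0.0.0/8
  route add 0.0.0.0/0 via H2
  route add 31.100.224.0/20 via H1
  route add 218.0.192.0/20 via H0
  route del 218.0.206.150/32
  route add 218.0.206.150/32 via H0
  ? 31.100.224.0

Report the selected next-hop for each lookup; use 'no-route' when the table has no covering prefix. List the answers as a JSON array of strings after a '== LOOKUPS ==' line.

Apply in order:
  + 218.0.0.0/16 (H1) depth=16
  - 218.0.0.0/16 clear@16
  + 218.0.206.144/28 (H0) depth=28
  + 218.0.204.0/22 (H2) depth=22
  + 218.0.0.0/8 (H0) depth=8
  + 218.0.128.0/17 (H1) depth=17
  + 218.0.0.0/12 (H0) depth=12
  - 218.0.128.0/17 clear@17
  ? 218.0.210.38  path d0:-→d1:-→d2:-→d3:-→d4:-→d5:-→d6:-→d7:-→d8:H0→d9:-→d10:-→d11:-→d12:H0→d13:-→d14:-→d15:-→d16:-→d17:-→d18:-→d19:-  best=H0
  + 31.100.225.224/28 (H0) depth=28
  ? 218.0.204.1  path d0:-→d1:-→d2:-→d3:-→d4:-→d5:-→d6:-→d7:-→d8:H0→d9:-→d10:-→d11:-→d12:H0→d13:-→d14:-→d15:-→d16:-→d17:-→d18:-→d19:-→d20:-→d21:-→d22:H2  best=H2
  ? 230.189.154.112  path d0:-→d1:-→d2:-  best=no-route
  ? 218.11.91.238  path d0:-→d1:-→d2:-→d3:-→d4:-→d5:-→d6:-→d7:-→d8:H0→d9:-→d10:-→d11:-→d12:H0  best=H0
  ? 218.3.157.70  path d0:-→d1:-→d2:-→d3:-→d4:-→d5:-→d6:-→d7:-→d8:H0→d9:-→d10:-→d11:-→d12:H0→d13:-→d14:-  best=H0
  ? 31.100.225.224  path d0:-→d1:-→d2:-→d3:-→d4:-→d5:-→d6:-→d7:-→d8:-→d9:-→d10:-→d11:-→d12:-→d13:-→d14:-→d15:-→d16:-→d17:-→d18:-→d19:-→d20:-→d21:-→d22:-→d23:-→d24:-→d25:-→d26:-→d27:-→d28:H0  best=H0
  ? 195.86.221.216  path d0:-→d1:-→d2:-→d3:-  best=no-route
  + 31.96.0.0/12 (H0) depth=12
  + 0.0.0.0/0 (H2) depth=0
  ? 218.0.0.120  path d0:H2→d1:-→d2:-→d3:-→d4:-→d5:-→d6:-→d7:-→d8:H0→d9:-→d10:-→d11:-→d12:H0→d13:-→d14:-→d15:-→d16:-  best=H0
  - 218.0.204.0/22 clear@22
  - 218.0.0.0/12 clear@12
  - 31.100.225.224/28 clear@28
  + 31.100.225.224/29 (H0) depth=29
  - 0.0.0.0/0 clear@0
  + 218.0.206.150/32 (H1) depth=32
  - 31.96.0.0/12 clear@12
  + 218.0.206.150/32 (H1) depth=32
  - 31.100.225.224/29 clear@29
  + 31.96.0.0/12 (H0) depth=12
  + 31.100.224.0/20 (H0) depth=20
  - 218.0.0.0/8 clear@8
  + 0.0.0.0/0 (H2) depth=0
  + 31.100.224.0/20 (H1) depth=20
  + 218.0.192.0/20 (H0) depth=20
  - 218.0.206.150/32 clear@32
  + 218.0.206.150/32 (H0) depth=32
  ? 31.100.224.0  path d0:H2→d1:-→d2:-→d3:-→d4:-→d5:-→d6:-→d7:-→d8:-→d9:-→d10:-→d11:-→d12:H0→d13:-→d14:-→d15:-→d16:-→d17:-→d18:-→d19:-→d20:H1→d21:-→d22:-→d23:-  best=H1

== LOOKUPS ==
["H0","H2","no-route","H0","H0","H0","no-route","H0","H1"]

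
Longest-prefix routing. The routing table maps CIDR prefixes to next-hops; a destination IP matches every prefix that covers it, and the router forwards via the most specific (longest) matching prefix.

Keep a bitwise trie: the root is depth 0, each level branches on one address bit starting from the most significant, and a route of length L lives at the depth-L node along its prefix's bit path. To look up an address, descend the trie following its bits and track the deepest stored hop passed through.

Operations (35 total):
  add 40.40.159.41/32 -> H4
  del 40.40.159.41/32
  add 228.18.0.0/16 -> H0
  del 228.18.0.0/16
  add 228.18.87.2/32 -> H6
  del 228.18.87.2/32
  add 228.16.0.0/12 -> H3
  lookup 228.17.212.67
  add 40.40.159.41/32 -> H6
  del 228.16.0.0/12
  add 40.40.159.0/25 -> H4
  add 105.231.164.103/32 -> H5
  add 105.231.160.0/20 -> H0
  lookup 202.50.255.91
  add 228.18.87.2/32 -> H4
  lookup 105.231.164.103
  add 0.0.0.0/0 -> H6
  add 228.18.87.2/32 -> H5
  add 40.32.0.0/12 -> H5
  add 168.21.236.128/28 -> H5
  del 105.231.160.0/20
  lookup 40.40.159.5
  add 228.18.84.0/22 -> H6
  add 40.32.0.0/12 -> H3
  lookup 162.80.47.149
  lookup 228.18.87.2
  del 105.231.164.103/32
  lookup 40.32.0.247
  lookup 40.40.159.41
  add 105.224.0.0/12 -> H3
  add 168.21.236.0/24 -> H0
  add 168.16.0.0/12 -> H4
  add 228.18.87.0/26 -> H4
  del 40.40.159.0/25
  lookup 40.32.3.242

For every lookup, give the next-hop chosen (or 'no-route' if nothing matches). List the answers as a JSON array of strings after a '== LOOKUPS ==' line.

Process each operation:
  + 40.40.159.41/32 (H4) depth=32
  - 40.40.159.41/32 clear@32
  + 228.18.0.0/16 (H0) depth=16
  - 228.18.0.0/16 clear@16
  + 228.18.87.2/32 (H6) depth=32
  - 228.18.87.2/32 clear@32
  + 228.16.0.0/12 (H3) depth=12
  lookup 228.17.212.67: bits 11100100000100 walk d0:-→d1:-→d2:-→d3:-→d4:-→d5:-→d6:-→d7:-→d8:-→d9:-→d10:-→d11:-→d12:H3→d13:-→d14:- -> H3
  + 40.40.159.41/32 (H6) depth=32
  - 228.16.0.0/12 clear@12
  + 40.40.159.0/25 (H4) depth=25
  + 105.231.164.103/32 (H5) depth=32
  + 105.231.160.0/20 (H0) depth=20
  lookup 202.50.255.91: bits 11 walk d0:-→d1:-→d2:- -> no-route
  + 228.18.87.2/32 (H4) depth=32
  lookup 105.231.164.103: bits 01101001111001111010010001100111 walk d0:-→d1:-→d2:-→d3:-→d4:-→d5:-→d6:-→d7:-→d8:-→d9:-→d10:-→d11:-→d12:-→d13:-→d14:-→d15:-→d16:-→d17:-→d18:-→d19:-→d20:H0→d21:-→d22:-→d23:-→d24:-→d25:-→d26:-→d27:-→d28:-→d29:-→d30:-→d31:-→d32:H5 -> H5
  + 0.0.0.0/0 (H6) depth=0
  + 228.18.87.2/32 (H5) depth=32
  + 40.32.0.0/12 (H5) depth=12
  + 168.21.236.128/28 (H5) depth=28
  - 105.231.160.0/20 clear@20
  lookup 40.40.159.5: bits 00101000001010001001111100 walk d0:H6→d1:-→d2:-→d3:-→d4:-→d5:-→d6:-→d7:-→d8:-→d9:-→d10:-→d11:-→d12:H5→d13:-→d14:-→d15:-→d16:-→d17:-→d18:-→d19:-→d20:-→d21:-→d22:-→d23:-→d24:-→d25:H4→d26:- -> H4
  + 228.18.84.0/22 (H6) depth=22
  + 40.32.0.0/12 (H3) depth=12
  lookup 162.80.47.149: bits 1010 walk d0:H6→d1:-→d2:-→d3:-→d4:- -> H6
  lookup 228.18.87.2: bits 11100100000100100101011100000010 walk d0:H6→d1:-→d2:-→d3:-→d4:-→d5:-→d6:-→d7:-→d8:-→d9:-→d10:-→d11:-→d12:-→d13:-→d14:-→d15:-→d16:-→d17:-→d18:-→d19:-→d20:-→d21:-→d22:H6→d23:-→d24:-→d25:-→d26:-→d27:-→d28:-→d29:-→d30:-→d31:-→d32:H5 -> H5
  - 105.231.164.103/32 clear@32
  lookup 40.32.0.247: bits 001010000010 walk d0:H6→d1:-→d2:-→d3:-→d4:-→d5:-→d6:-→d7:-→d8:-→d9:-→d10:-→d11:-→d12:H3 -> H3
  lookup 40.40.159.41: bits 00101000001010001001111100101001 walk d0:H6→d1:-→d2:-→d3:-→d4:-→d5:-→d6:-→d7:-→d8:-→d9:-→d10:-→d11:-→d12:H3→d13:-→d14:-→d15:-→d16:-→d17:-→d18:-→d19:-→d20:-→d21:-→d22:-→d23:-→d24:-→d25:H4→d26:-→d27:-→d28:-→d29:-→d30:-→d31:-→d32:H6 -> H6
  + 105.224.0.0/12 (H3) depth=12
  + 168.21.236.0/24 (H0) depth=24
  + 168.16.0.0/12 (H4) depth=12
  + 228.18.87.0/26 (H4) depth=26
  - 40.40.159.0/25 clear@25
  lookup 40.32.3.242: bits 001010000010 walk d0:H6→d1:-→d2:-→d3:-→d4:-→d5:-→d6:-→d7:-→d8:-→d9:-→d10:-→d11:-→d12:H3 -> H3

== LOOKUPS ==
["H3","no-route","H5","H4","H6","H5","H3","H6","H3"]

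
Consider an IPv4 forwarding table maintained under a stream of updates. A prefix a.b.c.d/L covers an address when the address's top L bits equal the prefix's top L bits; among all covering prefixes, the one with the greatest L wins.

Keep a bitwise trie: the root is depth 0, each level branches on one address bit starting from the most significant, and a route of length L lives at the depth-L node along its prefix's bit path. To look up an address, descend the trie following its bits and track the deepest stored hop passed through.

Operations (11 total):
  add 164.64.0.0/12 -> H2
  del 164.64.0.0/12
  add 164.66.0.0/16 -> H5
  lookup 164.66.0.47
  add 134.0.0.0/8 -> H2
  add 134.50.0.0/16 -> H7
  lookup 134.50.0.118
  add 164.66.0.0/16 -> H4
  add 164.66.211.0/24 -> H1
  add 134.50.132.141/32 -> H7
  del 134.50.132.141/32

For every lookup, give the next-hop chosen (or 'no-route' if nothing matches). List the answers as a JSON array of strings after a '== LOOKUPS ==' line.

Process each operation:
  add 164.64.0.0/12 -> H2 at depth 12
  del 164.64.0.0/12 (clear depth 12)
  add 164.66.0.0/16 -> H5 at depth 16
  ? 164.66.0.47  path d0:-→d1:-→d2:-→d3:-→d4:-→d5:-→d6:-→d7:-→d8:-→d9:-→d10:-→d11:-→d12:-→d13:-→d14:-→d15:-→d16:H5  best=H5
  add 134.0.0.0/8 -> H2 at depth 8
  add 134.50.0.0/16 -> H7 at depth 16
  ? 134.50.0.118  path d0:-→d1:-→d2:-→d3:-→d4:-→d5:-→d6:-→d7:-→d8:H2→d9:-→d10:-→d11:-→d12:-→d13:-→d14:-→d15:-→d16:H7  best=H7
  add 164.66.0.0/16 -> H4 at depth 16
  add 164.66.211.0/24 -> H1 at depth 24
  add 134.50.132.141/32 -> H7 at depth 32
  del 134.50.132.141/32 (clear depth 32)

== LOOKUPS ==
["H5","H7"]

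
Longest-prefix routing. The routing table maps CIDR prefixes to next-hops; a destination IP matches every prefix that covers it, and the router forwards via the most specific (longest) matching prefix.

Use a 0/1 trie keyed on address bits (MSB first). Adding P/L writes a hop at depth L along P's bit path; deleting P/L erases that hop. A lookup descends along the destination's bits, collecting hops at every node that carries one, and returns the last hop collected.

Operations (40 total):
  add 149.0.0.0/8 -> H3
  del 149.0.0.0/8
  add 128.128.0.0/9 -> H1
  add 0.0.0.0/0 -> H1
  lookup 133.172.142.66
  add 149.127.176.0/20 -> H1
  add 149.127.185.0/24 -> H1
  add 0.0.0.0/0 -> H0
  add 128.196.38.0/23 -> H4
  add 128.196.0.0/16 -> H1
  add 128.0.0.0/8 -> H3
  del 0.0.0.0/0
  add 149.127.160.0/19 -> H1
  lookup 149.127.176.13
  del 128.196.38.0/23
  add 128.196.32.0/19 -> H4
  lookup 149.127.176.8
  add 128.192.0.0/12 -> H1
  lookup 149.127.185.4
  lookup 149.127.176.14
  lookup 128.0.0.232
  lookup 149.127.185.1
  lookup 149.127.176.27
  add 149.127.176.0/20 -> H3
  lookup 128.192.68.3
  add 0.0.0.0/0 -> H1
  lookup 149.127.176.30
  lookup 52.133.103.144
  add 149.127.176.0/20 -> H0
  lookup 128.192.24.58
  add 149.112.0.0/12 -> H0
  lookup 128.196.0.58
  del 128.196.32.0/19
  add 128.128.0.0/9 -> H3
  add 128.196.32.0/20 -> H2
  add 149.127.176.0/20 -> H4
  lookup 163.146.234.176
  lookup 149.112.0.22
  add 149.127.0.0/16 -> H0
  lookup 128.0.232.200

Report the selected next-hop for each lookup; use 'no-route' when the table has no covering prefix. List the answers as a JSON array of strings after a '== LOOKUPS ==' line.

Apply in order:
  add 149.0.0.0/8 -> H3 at depth 8
  del 149.0.0.0/8 (clear depth 8)
  add 128.128.0.0/9 -> H1 at depth 9
  add 0.0.0.0/0 -> H1 at depth 0
  ? 133.172.142.66  path d0:H1→d1:-→d2:-→d3:-→d4:-→d5:-  best=H1
  add 149.127.176.0/20 -> H1 at depth 20
  add 149.127.185.0/24 -> H1 at depth 24
  add 0.0.0.0/0 -> H0 at depth 0
  add 128.196.38.0/23 -> H4 at depth 23
  add 128.196.0.0/16 -> H1 at depth 16
  add 128.0.0.0/8 -> H3 at depth 8
  del 0.0.0.0/0 (clear depth 0)
  add 149.127.160.0/19 -> H1 at depth 19
  ? 149.127.176.13  path d0:-→d1:-→d2:-→d3:-→d4:-→d5:-→d6:-→d7:-→d8:-→d9:-→d10:-→d11:-→d12:-→d13:-→d14:-→d15:-→d16:-→d17:-→d18:-→d19:H1→d20:H1  best=H1
  del 128.196.38.0/23 (clear depth 23)
  add 128.196.32.0/19 -> H4 at depth 19
  ? 149.127.176.8  path d0:-→d1:-→d2:-→d3:-→d4:-→d5:-→d6:-→d7:-→d8:-→d9:-→d10:-→d11:-→d12:-→d13:-→d14:-→d15:-→d16:-→d17:-→d18:-→d19:H1→d20:H1  best=H1
  add 128.192.0.0/12 -> H1 at depth 12
  ? 149.127.185.4  path d0:-→d1:-→d2:-→d3:-→d4:-→d5:-→d6:-→d7:-→d8:-→d9:-→d10:-→d11:-→d12:-→d13:-→d14:-→d15:-→d16:-→d17:-→d18:-→d19:H1→d20:H1→d21:-→d22:-→d23:-→d24:H1  best=H1
  ? 149.127.176.14  path d0:-→d1:-→d2:-→d3:-→d4:-→d5:-→d6:-→d7:-→d8:-→d9:-→d10:-→d11:-→d12:-→d13:-→d14:-→d15:-→d16:-→d17:-→d18:-→d19:H1→d20:H1  best=H1
  ? 128.0.0.232  path d0:-→d1:-→d2:-→d3:-→d4:-→d5:-→d6:-→d7:-→d8:H3  best=H3
  ? 149.127.185.1  path d0:-→d1:-→d2:-→d3:-→d4:-→d5:-→d6:-→d7:-→d8:-→d9:-→d10:-→d11:-→d12:-→d13:-→d14:-→d15:-→d16:-→d17:-→d18:-→d19:H1→d20:H1→d21:-→d22:-→d23:-→d24:H1  best=H1
  ? 149.127.176.27  path d0:-→d1:-→d2:-→d3:-→d4:-→d5:-→d6:-→d7:-→d8:-→d9:-→d10:-→d11:-→d12:-→d13:-→d14:-→d15:-→d16:-→d17:-→d18:-→d19:H1→d20:H1  best=H1
  add 149.127.176.0/20 -> H3 at depth 20
  ? 128.192.68.3  path d0:-→d1:-→d2:-→d3:-→d4:-→d5:-→d6:-→d7:-→d8:H3→d9:H1→d10:-→d11:-→d12:H1→d13:-  best=H1
  add 0.0.0.0/0 -> H1 at depth 0
  ? 149.127.176.30  path d0:H1→d1:-→d2:-→d3:-→d4:-→d5:-→d6:-→d7:-→d8:-→d9:-→d10:-→d11:-→d12:-→d13:-→d14:-→d15:-→d16:-→d17:-→d18:-→d19:H1→d20:H3  best=H3
  ? 52.133.103.144  path d0:H1  best=H1
  add 149.127.176.0/20 -> H0 at depth 20
  ? 128.192.24.58  path d0:H1→d1:-→d2:-→d3:-→d4:-→d5:-→d6:-→d7:-→d8:H3→d9:H1→d10:-→d11:-→d12:H1→d13:-  best=H1
  add 149.112.0.0/12 -> H0 at depth 12
  ? 128.196.0.58  path d0:H1→d1:-→d2:-→d3:-→d4:-→d5:-→d6:-→d7:-→d8:H3→d9:H1→d10:-→d11:-→d12:H1→d13:-→d14:-→d15:-→d16:H1→d17:-→d18:-  best=H1
  del 128.196.32.0/19 (clear depth 19)
  add 128.128.0.0/9 -> H3 at depth 9
  add 128.196.32.0/20 -> H2 at depth 20
  add 149.127.176.0/20 -> H4 at depth 20
  ? 163.146.234.176  path d0:H1→d1:-→d2:-  best=H1
  ? 149.112.0.22  path d0:H1→d1:-→d2:-→d3:-→d4:-→d5:-→d6:-→d7:-→d8:-→d9:-→d10:-→d11:-→d12:H0  best=H0
  add 149.127.0.0/16 -> H0 at depth 16
  ? 128.0.232.200  path d0:H1→d1:-→d2:-→d3:-→d4:-→d5:-→d6:-→d7:-→d8:H3  best=H3

== LOOKUPS ==
["H1","H1","H1","H1","H1","H3","H1","H1","H1","H3","H1","H1","H1","H1","H0","H3"]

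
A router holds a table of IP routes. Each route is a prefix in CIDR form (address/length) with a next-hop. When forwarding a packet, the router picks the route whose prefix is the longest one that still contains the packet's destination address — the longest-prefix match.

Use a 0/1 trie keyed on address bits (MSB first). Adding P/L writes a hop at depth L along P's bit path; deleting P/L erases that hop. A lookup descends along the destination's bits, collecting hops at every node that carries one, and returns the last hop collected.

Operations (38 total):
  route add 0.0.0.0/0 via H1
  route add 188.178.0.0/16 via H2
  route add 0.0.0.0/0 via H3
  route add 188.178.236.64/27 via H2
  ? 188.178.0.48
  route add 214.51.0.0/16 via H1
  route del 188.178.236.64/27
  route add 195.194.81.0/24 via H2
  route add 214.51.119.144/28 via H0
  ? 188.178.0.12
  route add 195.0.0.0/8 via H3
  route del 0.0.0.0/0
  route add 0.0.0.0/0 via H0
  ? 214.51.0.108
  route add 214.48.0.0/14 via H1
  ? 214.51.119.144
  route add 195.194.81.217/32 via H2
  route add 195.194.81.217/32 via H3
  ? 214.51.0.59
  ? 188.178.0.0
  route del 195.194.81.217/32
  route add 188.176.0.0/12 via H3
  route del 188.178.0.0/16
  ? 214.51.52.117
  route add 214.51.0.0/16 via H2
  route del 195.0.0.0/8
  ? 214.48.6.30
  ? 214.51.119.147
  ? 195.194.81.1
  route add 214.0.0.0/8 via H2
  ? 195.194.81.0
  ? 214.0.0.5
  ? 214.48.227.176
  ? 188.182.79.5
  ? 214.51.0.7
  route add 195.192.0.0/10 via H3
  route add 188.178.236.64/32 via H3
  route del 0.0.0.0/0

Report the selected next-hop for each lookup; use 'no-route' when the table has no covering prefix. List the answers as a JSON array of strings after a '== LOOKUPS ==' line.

Process each operation:
  + 0.0.0.0/0 (H1) depth=0
  + 188.178.0.0/16 (H2) depth=16
  + 0.0.0.0/0 (H3) depth=0
  + 188.178.236.64/27 (H2) depth=27
  lookup 188.178.0.48: bits 1011110010110010 walk d0:H3→d1:-→d2:-→d3:-→d4:-→d5:-→d6:-→d7:-→d8:-→d9:-→d10:-→d11:-→d12:-→d13:-→d14:-→d15:-→d16:H2 -> H2
  + 214.51.0.0/16 (H1) depth=16
  - 188.178.236.64/27 clear@27
  + 195.194.81.0/24 (H2) depth=24
  + 214.51.119.144/28 (H0) depth=28
  lookup 188.178.0.12: bits 1011110010110010 walk d0:H3→d1:-→d2:-→d3:-→d4:-→d5:-→d6:-→d7:-→d8:-→d9:-→d10:-→d11:-→d12:-→d13:-→d14:-→d15:-→d16:H2 -> H2
  + 195.0.0.0/8 (H3) depth=8
  - 0.0.0.0/0 clear@0
  + 0.0.0.0/0 (H0) depth=0
  lookup 214.51.0.108: bits 11010110001100110 walk d0:H0→d1:-→d2:-→d3:-→d4:-→d5:-→d6:-→d7:-→d8:-→d9:-→d10:-→d11:-→d12:-→d13:-→d14:-→d15:-→d16:H1→d17:- -> H1
  + 214.48.0.0/14 (H1) depth=14
  lookup 214.51.119.144: bits 1101011000110011011101111001 walk d0:H0→d1:-→d2:-→d3:-→d4:-→d5:-→d6:-→d7:-→d8:-→d9:-→d10:-→d11:-→d12:-→d13:-→d14:H1→d15:-→d16:H1→d17:-→d18:-→d19:-→d20:-→d21:-→d22:-→d23:-→d24:-→d25:-→d26:-→d27:-→d28:H0 -> H0
  + 195.194.81.217/32 (H2) depth=32
  + 195.194.81.217/32 (H3) depth=32
  lookup 214.51.0.59: bits 11010110001100110 walk d0:H0→d1:-→d2:-→d3:-→d4:-→d5:-→d6:-→d7:-→d8:-→d9:-→d10:-→d11:-→d12:-→d13:-→d14:H1→d15:-→d16:H1→d17:- -> H1
  lookup 188.178.0.0: bits 1011110010110010 walk d0:H0→d1:-→d2:-→d3:-→d4:-→d5:-→d6:-→d7:-→d8:-→d9:-→d10:-→d11:-→d12:-→d13:-→d14:-→d15:-→d16:H2 -> H2
  - 195.194.81.217/32 clear@32
  + 188.176.0.0/12 (H3) depth=12
  - 188.178.0.0/16 clear@16
  lookup 214.51.52.117: bits 11010110001100110 walk d0:H0→d1:-→d2:-→d3:-→d4:-→d5:-→d6:-→d7:-→d8:-→d9:-→d10:-→d11:-→d12:-→d13:-→d14:H1→d15:-→d16:H1→d17:- -> H1
  + 214.51.0.0/16 (H2) depth=16
  - 195.0.0.0/8 clear@8
  lookup 214.48.6.30: bits 11010110001100 walk d0:H0→d1:-→d2:-→d3:-→d4:-→d5:-→d6:-→d7:-→d8:-→d9:-→d10:-→d11:-→d12:-→d13:-→d14:H1 -> H1
  lookup 214.51.119.147: bits 1101011000110011011101111001 walk d0:H0→d1:-→d2:-→d3:-→d4:-→d5:-→d6:-→d7:-→d8:-→d9:-→d10:-→d11:-→d12:-→d13:-→d14:H1→d15:-→d16:H2→d17:-→d18:-→d19:-→d20:-→d21:-→d22:-→d23:-→d24:-→d25:-→d26:-→d27:-→d28:H0 -> H0
  lookup 195.194.81.1: bits 110000111100001001010001 walk d0:H0→d1:-→d2:-→d3:-→d4:-→d5:-→d6:-→d7:-→d8:-→d9:-→d10:-→d11:-→d12:-→d13:-→d14:-→d15:-→d16:-→d17:-→d18:-→d19:-→d20:-→d21:-→d22:-→d23:-→d24:H2 -> H2
  + 214.0.0.0/8 (H2) depth=8
  lookup 195.194.81.0: bits 110000111100001001010001 walk d0:H0→d1:-→d2:-→d3:-→d4:-→d5:-→d6:-→d7:-→d8:-→d9:-→d10:-→d11:-→d12:-→d13:-→d14:-→d15:-→d16:-→d17:-→d18:-→d19:-→d20:-→d21:-→d22:-→d23:-→d24:H2 -> H2
  lookup 214.0.0.5: bits 1101011000 walk d0:H0→d1:-→d2:-→d3:-→d4:-→d5:-→d6:-→d7:-→d8:H2→d9:-→d10:- -> H2
  lookup 214.48.227.176: bits 11010110001100 walk d0:H0→d1:-→d2:-→d3:-→d4:-→d5:-→d6:-→d7:-→d8:H2→d9:-→d10:-→d11:-→d12:-→d13:-→d14:H1 -> H1
  lookup 188.182.79.5: bits 1011110010110 walk d0:H0→d1:-→d2:-→d3:-→d4:-→d5:-→d6:-→d7:-→d8:-→d9:-→d10:-→d11:-→d12:H3→d13:- -> H3
  lookup 214.51.0.7: bits 11010110001100110 walk d0:H0→d1:-→d2:-→d3:-→d4:-→d5:-→d6:-→d7:-→d8:H2→d9:-→d10:-→d11:-→d12:-→d13:-→d14:H1→d15:-→d16:H2→d17:- -> H2
  + 195.192.0.0/10 (H3) depth=10
  + 188.178.236.64/32 (H3) depth=32
  - 0.0.0.0/0 clear@0

== LOOKUPS ==
["H2","H2","H1","H0","H1","H2","H1","H1","H0","H2","H2","H2","H1","H3","H2"]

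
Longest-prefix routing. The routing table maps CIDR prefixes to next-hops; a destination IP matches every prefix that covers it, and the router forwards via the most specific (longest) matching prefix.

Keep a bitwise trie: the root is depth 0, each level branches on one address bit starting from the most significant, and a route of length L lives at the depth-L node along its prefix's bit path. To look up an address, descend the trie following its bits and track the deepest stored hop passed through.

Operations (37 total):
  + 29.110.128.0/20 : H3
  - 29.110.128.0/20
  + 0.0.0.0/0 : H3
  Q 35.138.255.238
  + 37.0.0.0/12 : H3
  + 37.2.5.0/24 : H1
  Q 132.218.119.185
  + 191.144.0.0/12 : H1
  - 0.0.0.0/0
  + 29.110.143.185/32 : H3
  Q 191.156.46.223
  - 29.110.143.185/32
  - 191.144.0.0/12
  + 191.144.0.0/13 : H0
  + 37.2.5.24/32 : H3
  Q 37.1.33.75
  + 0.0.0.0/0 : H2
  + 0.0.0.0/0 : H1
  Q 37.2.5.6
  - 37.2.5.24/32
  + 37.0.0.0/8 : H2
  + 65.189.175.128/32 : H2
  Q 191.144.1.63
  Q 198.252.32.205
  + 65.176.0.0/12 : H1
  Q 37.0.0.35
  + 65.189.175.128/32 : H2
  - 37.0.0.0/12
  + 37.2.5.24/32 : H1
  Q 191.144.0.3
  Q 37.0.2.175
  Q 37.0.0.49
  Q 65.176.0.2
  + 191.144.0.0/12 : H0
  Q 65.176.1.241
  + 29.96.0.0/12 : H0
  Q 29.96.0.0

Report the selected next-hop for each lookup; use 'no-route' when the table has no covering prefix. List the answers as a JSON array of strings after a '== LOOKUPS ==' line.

Process each operation:
  + 29.110.128.0/20 (H3) depth=20
  del 29.110.128.0/20 (clear depth 20)
  + 0.0.0.0/0 (H3) depth=0
  lookup 35.138.255.238: bits 00 walk d0:H3→d1:-→d2:- -> H3
  + 37.0.0.0/12 (H3) depth=12
  + 37.2.5.0/24 (H1) depth=24
  lookup 132.218.119.185: bits ε walk d0:H3 -> H3
  + 191.144.0.0/12 (H1) depth=12
  del 0.0.0.0/0 (clear depth 0)
  + 29.110.143.185/32 (H3) depth=32
  lookup 191.156.46.223: bits 101111111001 walk d0:-→d1:-→d2:-→d3:-→d4:-→d5:-→d6:-→d7:-→d8:-→d9:-→d10:-→d11:-→d12:H1 -> H1
  del 29.110.143.185/32 (clear depth 32)
  del 191.144.0.0/12 (clear depth 12)
  + 191.144.0.0/13 (H0) depth=13
  + 37.2.5.24/32 (H3) depth=32
  lookup 37.1.33.75: bits 00100101000000 walk d0:-→d1:-→d2:-→d3:-→d4:-→d5:-→d6:-→d7:-→d8:-→d9:-→d10:-→d11:-→d12:H3→d13:-→d14:- -> H3
  + 0.0.0.0/0 (H2) depth=0
  + 0.0.0.0/0 (H1) depth=0
  lookup 37.2.5.6: bits 001001010000001000000101000 walk d0:H1→d1:-→d2:-→d3:-→d4:-→d5:-→d6:-→d7:-→d8:-→d9:-→d10:-→d11:-→d12:H3→d13:-→d14:-→d15:-→d16:-→d17:-→d18:-→d19:-→d20:-→d21:-→d22:-→d23:-→d24:H1→d25:-→d26:-→d27:- -> H1
  del 37.2.5.24/32 (clear depth 32)
  + 37.0.0.0/8 (H2) depth=8
  + 65.189.175.128/32 (H2) depth=32
  lookup 191.144.1.63: bits 1011111110010 walk d0:H1→d1:-→d2:-→d3:-→d4:-→d5:-→d6:-→d7:-→d8:-→d9:-→d10:-→d11:-→d12:-→d13:H0 -> H0
  lookup 198.252.32.205: bits 1 walk d0:H1→d1:- -> H1
  + 65.176.0.0/12 (H1) depth=12
  lookup 37.0.0.35: bits 00100101000000 walk d0:H1→d1:-→d2:-→d3:-→d4:-→d5:-→d6:-→d7:-→d8:H2→d9:-→d10:-→d11:-→d12:H3→d13:-→d14:- -> H3
  + 65.189.175.128/32 (H2) depth=32
  del 37.0.0.0/12 (clear depth 12)
  + 37.2.5.24/32 (H1) depth=32
  lookup 191.144.0.3: bits 1011111110010 walk d0:H1→d1:-→d2:-→d3:-→d4:-→d5:-→d6:-→d7:-→d8:-→d9:-→d10:-→d11:-→d12:-→d13:H0 -> H0
  lookup 37.0.2.175: bits 00100101000000 walk d0:H1→d1:-→d2:-→d3:-→d4:-→d5:-→d6:-→d7:-→d8:H2→d9:-→d10:-→d11:-→d12:-→d13:-→d14:- -> H2
  lookup 37.0.0.49: bits 00100101000000 walk d0:H1→d1:-→d2:-→d3:-→d4:-→d5:-→d6:-→d7:-→d8:H2→d9:-→d10:-→d11:-→d12:-→d13:-→d14:- -> H2
  lookup 65.176.0.2: bits 010000011011 walk d0:H1→d1:-→d2:-→d3:-→d4:-→d5:-→d6:-→d7:-→d8:-→d9:-→d10:-→d11:-→d12:H1 -> H1
  + 191.144.0.0/12 (H0) depth=12
  lookup 65.176.1.241: bits 010000011011 walk d0:H1→d1:-→d2:-→d3:-→d4:-→d5:-→d6:-→d7:-→d8:-→d9:-→d10:-→d11:-→d12:H1 -> H1
  + 29.96.0.0/12 (H0) depth=12
  lookup 29.96.0.0: bits 000111010110 walk d0:H1→d1:-→d2:-→d3:-→d4:-→d5:-→d6:-→d7:-→d8:-→d9:-→d10:-→d11:-→d12:H0 -> H0

== LOOKUPS ==
["H3","H3","H1","H3","H1","H0","H1","H3","H0","H2","H2","H1","H1","H0"]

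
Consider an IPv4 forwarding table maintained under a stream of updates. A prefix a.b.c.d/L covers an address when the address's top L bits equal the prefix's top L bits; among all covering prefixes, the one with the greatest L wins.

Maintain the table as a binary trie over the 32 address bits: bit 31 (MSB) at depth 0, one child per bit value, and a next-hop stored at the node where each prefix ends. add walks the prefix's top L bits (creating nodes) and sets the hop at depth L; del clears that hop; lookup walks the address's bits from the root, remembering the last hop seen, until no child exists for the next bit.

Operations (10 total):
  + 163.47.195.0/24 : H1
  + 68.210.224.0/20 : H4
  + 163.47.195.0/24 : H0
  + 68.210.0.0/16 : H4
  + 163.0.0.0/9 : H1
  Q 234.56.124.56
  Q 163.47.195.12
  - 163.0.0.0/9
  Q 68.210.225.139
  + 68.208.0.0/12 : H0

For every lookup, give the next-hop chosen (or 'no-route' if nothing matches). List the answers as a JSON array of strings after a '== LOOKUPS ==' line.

Trace:
  + 163.47.195.0/24 (H1) depth=24
  + 68.210.224.0/20 (H4) depth=20
  + 163.47.195.0/24 (H0) depth=24
  + 68.210.0.0/16 (H4) depth=16
  + 163.0.0.0/9 (H1) depth=9
  ? 234.56.124.56  path d0:-→d1:-  best=no-route
  ? 163.47.195.12  path d0:-→d1:-→d2:-→d3:-→d4:-→d5:-→d6:-→d7:-→d8:-→d9:H1→d10:-→d11:-→d12:-→d13:-→d14:-→d15:-→d16:-→d17:-→d18:-→d19:-→d20:-→d21:-→d22:-→d23:-→d24:H0  best=H0
  - 163.0.0.0/9 clear@9
  ? 68.210.225.139  path d0:-→d1:-→d2:-→d3:-→d4:-→d5:-→d6:-→d7:-→d8:-→d9:-→d10:-→d11:-→d12:-→d13:-→d14:-→d15:-→d16:H4→d17:-→d18:-→d19:-→d20:H4  best=H4
  + 68.208.0.0/12 (H0) depth=12

== LOOKUPS ==
["no-route","H0","H4"]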